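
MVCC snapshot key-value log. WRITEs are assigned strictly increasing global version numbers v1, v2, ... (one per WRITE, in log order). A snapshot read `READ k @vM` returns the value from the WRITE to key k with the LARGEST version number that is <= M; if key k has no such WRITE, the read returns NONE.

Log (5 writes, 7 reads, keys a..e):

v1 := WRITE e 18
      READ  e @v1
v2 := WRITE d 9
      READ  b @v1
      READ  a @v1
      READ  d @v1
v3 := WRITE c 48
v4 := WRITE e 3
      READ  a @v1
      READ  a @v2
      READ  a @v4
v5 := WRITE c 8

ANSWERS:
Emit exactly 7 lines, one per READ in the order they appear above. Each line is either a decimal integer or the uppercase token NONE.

v1: WRITE e=18  (e history now [(1, 18)])
READ e @v1: history=[(1, 18)] -> pick v1 -> 18
v2: WRITE d=9  (d history now [(2, 9)])
READ b @v1: history=[] -> no version <= 1 -> NONE
READ a @v1: history=[] -> no version <= 1 -> NONE
READ d @v1: history=[(2, 9)] -> no version <= 1 -> NONE
v3: WRITE c=48  (c history now [(3, 48)])
v4: WRITE e=3  (e history now [(1, 18), (4, 3)])
READ a @v1: history=[] -> no version <= 1 -> NONE
READ a @v2: history=[] -> no version <= 2 -> NONE
READ a @v4: history=[] -> no version <= 4 -> NONE
v5: WRITE c=8  (c history now [(3, 48), (5, 8)])

Answer: 18
NONE
NONE
NONE
NONE
NONE
NONE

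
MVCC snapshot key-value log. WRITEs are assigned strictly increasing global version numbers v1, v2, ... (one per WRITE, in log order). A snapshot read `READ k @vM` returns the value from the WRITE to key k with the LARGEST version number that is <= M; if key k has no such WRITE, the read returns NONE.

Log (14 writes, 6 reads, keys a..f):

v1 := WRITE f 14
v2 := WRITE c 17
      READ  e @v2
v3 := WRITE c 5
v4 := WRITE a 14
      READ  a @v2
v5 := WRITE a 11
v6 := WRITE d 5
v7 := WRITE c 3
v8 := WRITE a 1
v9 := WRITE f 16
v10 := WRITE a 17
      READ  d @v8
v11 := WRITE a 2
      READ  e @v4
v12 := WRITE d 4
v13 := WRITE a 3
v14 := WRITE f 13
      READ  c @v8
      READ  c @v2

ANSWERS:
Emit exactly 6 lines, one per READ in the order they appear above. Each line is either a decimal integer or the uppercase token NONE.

v1: WRITE f=14  (f history now [(1, 14)])
v2: WRITE c=17  (c history now [(2, 17)])
READ e @v2: history=[] -> no version <= 2 -> NONE
v3: WRITE c=5  (c history now [(2, 17), (3, 5)])
v4: WRITE a=14  (a history now [(4, 14)])
READ a @v2: history=[(4, 14)] -> no version <= 2 -> NONE
v5: WRITE a=11  (a history now [(4, 14), (5, 11)])
v6: WRITE d=5  (d history now [(6, 5)])
v7: WRITE c=3  (c history now [(2, 17), (3, 5), (7, 3)])
v8: WRITE a=1  (a history now [(4, 14), (5, 11), (8, 1)])
v9: WRITE f=16  (f history now [(1, 14), (9, 16)])
v10: WRITE a=17  (a history now [(4, 14), (5, 11), (8, 1), (10, 17)])
READ d @v8: history=[(6, 5)] -> pick v6 -> 5
v11: WRITE a=2  (a history now [(4, 14), (5, 11), (8, 1), (10, 17), (11, 2)])
READ e @v4: history=[] -> no version <= 4 -> NONE
v12: WRITE d=4  (d history now [(6, 5), (12, 4)])
v13: WRITE a=3  (a history now [(4, 14), (5, 11), (8, 1), (10, 17), (11, 2), (13, 3)])
v14: WRITE f=13  (f history now [(1, 14), (9, 16), (14, 13)])
READ c @v8: history=[(2, 17), (3, 5), (7, 3)] -> pick v7 -> 3
READ c @v2: history=[(2, 17), (3, 5), (7, 3)] -> pick v2 -> 17

Answer: NONE
NONE
5
NONE
3
17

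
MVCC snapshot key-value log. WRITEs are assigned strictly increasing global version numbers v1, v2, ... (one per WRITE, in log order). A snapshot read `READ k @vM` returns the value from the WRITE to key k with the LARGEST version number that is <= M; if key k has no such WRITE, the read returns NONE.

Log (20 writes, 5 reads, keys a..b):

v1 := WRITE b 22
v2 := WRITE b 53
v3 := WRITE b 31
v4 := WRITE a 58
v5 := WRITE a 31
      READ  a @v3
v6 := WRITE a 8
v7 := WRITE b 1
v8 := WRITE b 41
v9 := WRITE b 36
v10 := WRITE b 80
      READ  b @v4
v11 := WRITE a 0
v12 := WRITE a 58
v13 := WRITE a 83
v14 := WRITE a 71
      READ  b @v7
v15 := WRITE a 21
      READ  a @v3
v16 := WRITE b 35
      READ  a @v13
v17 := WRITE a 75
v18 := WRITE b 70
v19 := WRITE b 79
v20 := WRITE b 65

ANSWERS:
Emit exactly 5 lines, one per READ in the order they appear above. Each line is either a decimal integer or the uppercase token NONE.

v1: WRITE b=22  (b history now [(1, 22)])
v2: WRITE b=53  (b history now [(1, 22), (2, 53)])
v3: WRITE b=31  (b history now [(1, 22), (2, 53), (3, 31)])
v4: WRITE a=58  (a history now [(4, 58)])
v5: WRITE a=31  (a history now [(4, 58), (5, 31)])
READ a @v3: history=[(4, 58), (5, 31)] -> no version <= 3 -> NONE
v6: WRITE a=8  (a history now [(4, 58), (5, 31), (6, 8)])
v7: WRITE b=1  (b history now [(1, 22), (2, 53), (3, 31), (7, 1)])
v8: WRITE b=41  (b history now [(1, 22), (2, 53), (3, 31), (7, 1), (8, 41)])
v9: WRITE b=36  (b history now [(1, 22), (2, 53), (3, 31), (7, 1), (8, 41), (9, 36)])
v10: WRITE b=80  (b history now [(1, 22), (2, 53), (3, 31), (7, 1), (8, 41), (9, 36), (10, 80)])
READ b @v4: history=[(1, 22), (2, 53), (3, 31), (7, 1), (8, 41), (9, 36), (10, 80)] -> pick v3 -> 31
v11: WRITE a=0  (a history now [(4, 58), (5, 31), (6, 8), (11, 0)])
v12: WRITE a=58  (a history now [(4, 58), (5, 31), (6, 8), (11, 0), (12, 58)])
v13: WRITE a=83  (a history now [(4, 58), (5, 31), (6, 8), (11, 0), (12, 58), (13, 83)])
v14: WRITE a=71  (a history now [(4, 58), (5, 31), (6, 8), (11, 0), (12, 58), (13, 83), (14, 71)])
READ b @v7: history=[(1, 22), (2, 53), (3, 31), (7, 1), (8, 41), (9, 36), (10, 80)] -> pick v7 -> 1
v15: WRITE a=21  (a history now [(4, 58), (5, 31), (6, 8), (11, 0), (12, 58), (13, 83), (14, 71), (15, 21)])
READ a @v3: history=[(4, 58), (5, 31), (6, 8), (11, 0), (12, 58), (13, 83), (14, 71), (15, 21)] -> no version <= 3 -> NONE
v16: WRITE b=35  (b history now [(1, 22), (2, 53), (3, 31), (7, 1), (8, 41), (9, 36), (10, 80), (16, 35)])
READ a @v13: history=[(4, 58), (5, 31), (6, 8), (11, 0), (12, 58), (13, 83), (14, 71), (15, 21)] -> pick v13 -> 83
v17: WRITE a=75  (a history now [(4, 58), (5, 31), (6, 8), (11, 0), (12, 58), (13, 83), (14, 71), (15, 21), (17, 75)])
v18: WRITE b=70  (b history now [(1, 22), (2, 53), (3, 31), (7, 1), (8, 41), (9, 36), (10, 80), (16, 35), (18, 70)])
v19: WRITE b=79  (b history now [(1, 22), (2, 53), (3, 31), (7, 1), (8, 41), (9, 36), (10, 80), (16, 35), (18, 70), (19, 79)])
v20: WRITE b=65  (b history now [(1, 22), (2, 53), (3, 31), (7, 1), (8, 41), (9, 36), (10, 80), (16, 35), (18, 70), (19, 79), (20, 65)])

Answer: NONE
31
1
NONE
83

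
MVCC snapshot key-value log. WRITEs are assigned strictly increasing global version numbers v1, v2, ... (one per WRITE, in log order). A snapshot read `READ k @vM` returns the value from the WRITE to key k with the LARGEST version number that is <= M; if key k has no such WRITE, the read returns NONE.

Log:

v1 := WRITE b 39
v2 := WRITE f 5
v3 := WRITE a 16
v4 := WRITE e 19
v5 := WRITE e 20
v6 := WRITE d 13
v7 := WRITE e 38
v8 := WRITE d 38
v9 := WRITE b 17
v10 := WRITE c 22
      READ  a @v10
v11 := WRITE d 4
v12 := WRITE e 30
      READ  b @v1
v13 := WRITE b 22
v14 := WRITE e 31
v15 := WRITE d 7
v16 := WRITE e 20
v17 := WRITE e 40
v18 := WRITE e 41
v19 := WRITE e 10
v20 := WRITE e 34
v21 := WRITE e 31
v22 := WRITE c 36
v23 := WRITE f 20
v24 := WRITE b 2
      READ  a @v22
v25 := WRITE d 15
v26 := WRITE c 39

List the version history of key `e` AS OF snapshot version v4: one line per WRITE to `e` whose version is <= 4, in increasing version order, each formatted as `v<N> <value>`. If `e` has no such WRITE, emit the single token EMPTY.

Answer: v4 19

Derivation:
Scan writes for key=e with version <= 4:
  v1 WRITE b 39 -> skip
  v2 WRITE f 5 -> skip
  v3 WRITE a 16 -> skip
  v4 WRITE e 19 -> keep
  v5 WRITE e 20 -> drop (> snap)
  v6 WRITE d 13 -> skip
  v7 WRITE e 38 -> drop (> snap)
  v8 WRITE d 38 -> skip
  v9 WRITE b 17 -> skip
  v10 WRITE c 22 -> skip
  v11 WRITE d 4 -> skip
  v12 WRITE e 30 -> drop (> snap)
  v13 WRITE b 22 -> skip
  v14 WRITE e 31 -> drop (> snap)
  v15 WRITE d 7 -> skip
  v16 WRITE e 20 -> drop (> snap)
  v17 WRITE e 40 -> drop (> snap)
  v18 WRITE e 41 -> drop (> snap)
  v19 WRITE e 10 -> drop (> snap)
  v20 WRITE e 34 -> drop (> snap)
  v21 WRITE e 31 -> drop (> snap)
  v22 WRITE c 36 -> skip
  v23 WRITE f 20 -> skip
  v24 WRITE b 2 -> skip
  v25 WRITE d 15 -> skip
  v26 WRITE c 39 -> skip
Collected: [(4, 19)]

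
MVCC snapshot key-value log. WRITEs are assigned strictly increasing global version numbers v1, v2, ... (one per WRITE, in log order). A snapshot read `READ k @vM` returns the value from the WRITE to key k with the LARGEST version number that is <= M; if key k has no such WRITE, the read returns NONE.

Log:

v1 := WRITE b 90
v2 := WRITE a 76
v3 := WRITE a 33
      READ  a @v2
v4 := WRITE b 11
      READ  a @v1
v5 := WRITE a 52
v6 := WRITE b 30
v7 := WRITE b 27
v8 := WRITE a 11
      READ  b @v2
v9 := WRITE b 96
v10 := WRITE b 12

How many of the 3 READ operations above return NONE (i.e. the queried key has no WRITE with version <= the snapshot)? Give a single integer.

v1: WRITE b=90  (b history now [(1, 90)])
v2: WRITE a=76  (a history now [(2, 76)])
v3: WRITE a=33  (a history now [(2, 76), (3, 33)])
READ a @v2: history=[(2, 76), (3, 33)] -> pick v2 -> 76
v4: WRITE b=11  (b history now [(1, 90), (4, 11)])
READ a @v1: history=[(2, 76), (3, 33)] -> no version <= 1 -> NONE
v5: WRITE a=52  (a history now [(2, 76), (3, 33), (5, 52)])
v6: WRITE b=30  (b history now [(1, 90), (4, 11), (6, 30)])
v7: WRITE b=27  (b history now [(1, 90), (4, 11), (6, 30), (7, 27)])
v8: WRITE a=11  (a history now [(2, 76), (3, 33), (5, 52), (8, 11)])
READ b @v2: history=[(1, 90), (4, 11), (6, 30), (7, 27)] -> pick v1 -> 90
v9: WRITE b=96  (b history now [(1, 90), (4, 11), (6, 30), (7, 27), (9, 96)])
v10: WRITE b=12  (b history now [(1, 90), (4, 11), (6, 30), (7, 27), (9, 96), (10, 12)])
Read results in order: ['76', 'NONE', '90']
NONE count = 1

Answer: 1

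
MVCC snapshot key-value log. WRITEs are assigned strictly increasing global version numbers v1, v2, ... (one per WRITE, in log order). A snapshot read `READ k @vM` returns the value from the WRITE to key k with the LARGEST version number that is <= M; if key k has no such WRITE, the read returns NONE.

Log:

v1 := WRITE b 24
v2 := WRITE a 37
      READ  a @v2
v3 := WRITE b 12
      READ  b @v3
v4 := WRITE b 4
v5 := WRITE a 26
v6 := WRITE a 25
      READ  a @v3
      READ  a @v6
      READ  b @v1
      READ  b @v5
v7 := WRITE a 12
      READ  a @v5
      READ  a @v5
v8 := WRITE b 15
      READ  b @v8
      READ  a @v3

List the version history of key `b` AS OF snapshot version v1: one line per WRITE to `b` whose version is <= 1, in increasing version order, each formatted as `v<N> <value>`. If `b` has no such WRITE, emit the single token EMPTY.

Answer: v1 24

Derivation:
Scan writes for key=b with version <= 1:
  v1 WRITE b 24 -> keep
  v2 WRITE a 37 -> skip
  v3 WRITE b 12 -> drop (> snap)
  v4 WRITE b 4 -> drop (> snap)
  v5 WRITE a 26 -> skip
  v6 WRITE a 25 -> skip
  v7 WRITE a 12 -> skip
  v8 WRITE b 15 -> drop (> snap)
Collected: [(1, 24)]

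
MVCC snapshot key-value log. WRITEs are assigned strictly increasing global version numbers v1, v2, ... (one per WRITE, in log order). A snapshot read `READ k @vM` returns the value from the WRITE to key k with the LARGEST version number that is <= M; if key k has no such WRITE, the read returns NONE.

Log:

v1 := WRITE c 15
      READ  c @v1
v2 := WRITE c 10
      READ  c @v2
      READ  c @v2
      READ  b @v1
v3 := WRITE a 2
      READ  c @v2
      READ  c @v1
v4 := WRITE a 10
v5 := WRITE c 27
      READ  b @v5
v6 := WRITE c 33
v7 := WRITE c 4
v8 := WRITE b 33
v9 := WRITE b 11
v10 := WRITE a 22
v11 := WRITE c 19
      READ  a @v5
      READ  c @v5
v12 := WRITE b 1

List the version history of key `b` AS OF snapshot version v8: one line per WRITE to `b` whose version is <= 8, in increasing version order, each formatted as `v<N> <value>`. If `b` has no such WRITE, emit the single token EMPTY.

Scan writes for key=b with version <= 8:
  v1 WRITE c 15 -> skip
  v2 WRITE c 10 -> skip
  v3 WRITE a 2 -> skip
  v4 WRITE a 10 -> skip
  v5 WRITE c 27 -> skip
  v6 WRITE c 33 -> skip
  v7 WRITE c 4 -> skip
  v8 WRITE b 33 -> keep
  v9 WRITE b 11 -> drop (> snap)
  v10 WRITE a 22 -> skip
  v11 WRITE c 19 -> skip
  v12 WRITE b 1 -> drop (> snap)
Collected: [(8, 33)]

Answer: v8 33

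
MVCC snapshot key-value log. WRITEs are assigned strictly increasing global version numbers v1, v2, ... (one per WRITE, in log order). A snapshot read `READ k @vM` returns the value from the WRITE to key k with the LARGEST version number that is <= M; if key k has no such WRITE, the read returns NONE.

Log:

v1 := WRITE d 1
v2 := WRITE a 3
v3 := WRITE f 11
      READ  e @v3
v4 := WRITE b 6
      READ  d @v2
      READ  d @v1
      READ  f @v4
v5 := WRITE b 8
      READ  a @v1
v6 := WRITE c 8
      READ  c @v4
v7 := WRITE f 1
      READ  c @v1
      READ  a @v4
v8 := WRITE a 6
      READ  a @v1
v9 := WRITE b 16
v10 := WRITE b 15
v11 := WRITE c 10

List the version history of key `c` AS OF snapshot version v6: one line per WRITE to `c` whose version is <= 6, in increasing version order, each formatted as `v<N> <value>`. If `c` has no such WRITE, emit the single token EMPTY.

Answer: v6 8

Derivation:
Scan writes for key=c with version <= 6:
  v1 WRITE d 1 -> skip
  v2 WRITE a 3 -> skip
  v3 WRITE f 11 -> skip
  v4 WRITE b 6 -> skip
  v5 WRITE b 8 -> skip
  v6 WRITE c 8 -> keep
  v7 WRITE f 1 -> skip
  v8 WRITE a 6 -> skip
  v9 WRITE b 16 -> skip
  v10 WRITE b 15 -> skip
  v11 WRITE c 10 -> drop (> snap)
Collected: [(6, 8)]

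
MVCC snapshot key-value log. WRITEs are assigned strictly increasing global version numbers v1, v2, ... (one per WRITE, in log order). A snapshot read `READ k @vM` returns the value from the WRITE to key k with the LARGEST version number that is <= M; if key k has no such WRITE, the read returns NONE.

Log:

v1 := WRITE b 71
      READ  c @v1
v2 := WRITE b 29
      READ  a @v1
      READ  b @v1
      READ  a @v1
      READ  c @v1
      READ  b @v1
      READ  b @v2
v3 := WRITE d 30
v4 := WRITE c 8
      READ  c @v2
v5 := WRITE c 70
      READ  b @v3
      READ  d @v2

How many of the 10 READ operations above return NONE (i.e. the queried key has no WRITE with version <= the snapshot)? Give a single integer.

v1: WRITE b=71  (b history now [(1, 71)])
READ c @v1: history=[] -> no version <= 1 -> NONE
v2: WRITE b=29  (b history now [(1, 71), (2, 29)])
READ a @v1: history=[] -> no version <= 1 -> NONE
READ b @v1: history=[(1, 71), (2, 29)] -> pick v1 -> 71
READ a @v1: history=[] -> no version <= 1 -> NONE
READ c @v1: history=[] -> no version <= 1 -> NONE
READ b @v1: history=[(1, 71), (2, 29)] -> pick v1 -> 71
READ b @v2: history=[(1, 71), (2, 29)] -> pick v2 -> 29
v3: WRITE d=30  (d history now [(3, 30)])
v4: WRITE c=8  (c history now [(4, 8)])
READ c @v2: history=[(4, 8)] -> no version <= 2 -> NONE
v5: WRITE c=70  (c history now [(4, 8), (5, 70)])
READ b @v3: history=[(1, 71), (2, 29)] -> pick v2 -> 29
READ d @v2: history=[(3, 30)] -> no version <= 2 -> NONE
Read results in order: ['NONE', 'NONE', '71', 'NONE', 'NONE', '71', '29', 'NONE', '29', 'NONE']
NONE count = 6

Answer: 6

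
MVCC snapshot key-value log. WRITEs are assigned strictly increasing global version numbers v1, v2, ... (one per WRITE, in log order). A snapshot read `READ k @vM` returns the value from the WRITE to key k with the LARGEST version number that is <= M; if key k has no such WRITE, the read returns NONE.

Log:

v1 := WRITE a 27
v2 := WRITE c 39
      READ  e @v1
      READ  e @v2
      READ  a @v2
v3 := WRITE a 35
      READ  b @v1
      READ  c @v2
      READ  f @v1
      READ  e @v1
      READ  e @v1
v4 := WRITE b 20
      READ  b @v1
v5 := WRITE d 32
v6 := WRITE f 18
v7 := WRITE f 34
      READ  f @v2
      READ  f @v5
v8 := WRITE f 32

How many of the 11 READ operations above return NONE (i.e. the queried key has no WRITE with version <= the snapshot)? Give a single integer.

Answer: 9

Derivation:
v1: WRITE a=27  (a history now [(1, 27)])
v2: WRITE c=39  (c history now [(2, 39)])
READ e @v1: history=[] -> no version <= 1 -> NONE
READ e @v2: history=[] -> no version <= 2 -> NONE
READ a @v2: history=[(1, 27)] -> pick v1 -> 27
v3: WRITE a=35  (a history now [(1, 27), (3, 35)])
READ b @v1: history=[] -> no version <= 1 -> NONE
READ c @v2: history=[(2, 39)] -> pick v2 -> 39
READ f @v1: history=[] -> no version <= 1 -> NONE
READ e @v1: history=[] -> no version <= 1 -> NONE
READ e @v1: history=[] -> no version <= 1 -> NONE
v4: WRITE b=20  (b history now [(4, 20)])
READ b @v1: history=[(4, 20)] -> no version <= 1 -> NONE
v5: WRITE d=32  (d history now [(5, 32)])
v6: WRITE f=18  (f history now [(6, 18)])
v7: WRITE f=34  (f history now [(6, 18), (7, 34)])
READ f @v2: history=[(6, 18), (7, 34)] -> no version <= 2 -> NONE
READ f @v5: history=[(6, 18), (7, 34)] -> no version <= 5 -> NONE
v8: WRITE f=32  (f history now [(6, 18), (7, 34), (8, 32)])
Read results in order: ['NONE', 'NONE', '27', 'NONE', '39', 'NONE', 'NONE', 'NONE', 'NONE', 'NONE', 'NONE']
NONE count = 9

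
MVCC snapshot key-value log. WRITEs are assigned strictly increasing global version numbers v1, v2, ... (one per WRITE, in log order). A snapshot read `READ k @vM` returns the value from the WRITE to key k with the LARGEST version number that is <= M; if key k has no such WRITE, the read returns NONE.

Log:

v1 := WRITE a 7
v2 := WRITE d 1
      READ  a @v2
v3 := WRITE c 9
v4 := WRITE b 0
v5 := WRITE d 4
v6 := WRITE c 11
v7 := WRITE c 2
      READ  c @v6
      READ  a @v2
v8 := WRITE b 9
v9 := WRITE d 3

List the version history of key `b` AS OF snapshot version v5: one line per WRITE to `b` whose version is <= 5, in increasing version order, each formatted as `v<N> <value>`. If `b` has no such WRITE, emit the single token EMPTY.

Scan writes for key=b with version <= 5:
  v1 WRITE a 7 -> skip
  v2 WRITE d 1 -> skip
  v3 WRITE c 9 -> skip
  v4 WRITE b 0 -> keep
  v5 WRITE d 4 -> skip
  v6 WRITE c 11 -> skip
  v7 WRITE c 2 -> skip
  v8 WRITE b 9 -> drop (> snap)
  v9 WRITE d 3 -> skip
Collected: [(4, 0)]

Answer: v4 0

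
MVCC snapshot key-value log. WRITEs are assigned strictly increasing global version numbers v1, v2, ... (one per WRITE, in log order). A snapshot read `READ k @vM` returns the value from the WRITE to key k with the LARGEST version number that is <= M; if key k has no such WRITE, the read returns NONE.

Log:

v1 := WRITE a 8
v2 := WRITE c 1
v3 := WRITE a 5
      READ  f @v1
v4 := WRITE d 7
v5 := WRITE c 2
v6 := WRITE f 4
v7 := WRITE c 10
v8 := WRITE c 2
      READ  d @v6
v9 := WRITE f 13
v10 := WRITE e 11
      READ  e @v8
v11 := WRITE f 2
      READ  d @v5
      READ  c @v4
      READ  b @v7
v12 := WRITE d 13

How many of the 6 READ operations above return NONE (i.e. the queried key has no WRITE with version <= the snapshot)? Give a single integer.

v1: WRITE a=8  (a history now [(1, 8)])
v2: WRITE c=1  (c history now [(2, 1)])
v3: WRITE a=5  (a history now [(1, 8), (3, 5)])
READ f @v1: history=[] -> no version <= 1 -> NONE
v4: WRITE d=7  (d history now [(4, 7)])
v5: WRITE c=2  (c history now [(2, 1), (5, 2)])
v6: WRITE f=4  (f history now [(6, 4)])
v7: WRITE c=10  (c history now [(2, 1), (5, 2), (7, 10)])
v8: WRITE c=2  (c history now [(2, 1), (5, 2), (7, 10), (8, 2)])
READ d @v6: history=[(4, 7)] -> pick v4 -> 7
v9: WRITE f=13  (f history now [(6, 4), (9, 13)])
v10: WRITE e=11  (e history now [(10, 11)])
READ e @v8: history=[(10, 11)] -> no version <= 8 -> NONE
v11: WRITE f=2  (f history now [(6, 4), (9, 13), (11, 2)])
READ d @v5: history=[(4, 7)] -> pick v4 -> 7
READ c @v4: history=[(2, 1), (5, 2), (7, 10), (8, 2)] -> pick v2 -> 1
READ b @v7: history=[] -> no version <= 7 -> NONE
v12: WRITE d=13  (d history now [(4, 7), (12, 13)])
Read results in order: ['NONE', '7', 'NONE', '7', '1', 'NONE']
NONE count = 3

Answer: 3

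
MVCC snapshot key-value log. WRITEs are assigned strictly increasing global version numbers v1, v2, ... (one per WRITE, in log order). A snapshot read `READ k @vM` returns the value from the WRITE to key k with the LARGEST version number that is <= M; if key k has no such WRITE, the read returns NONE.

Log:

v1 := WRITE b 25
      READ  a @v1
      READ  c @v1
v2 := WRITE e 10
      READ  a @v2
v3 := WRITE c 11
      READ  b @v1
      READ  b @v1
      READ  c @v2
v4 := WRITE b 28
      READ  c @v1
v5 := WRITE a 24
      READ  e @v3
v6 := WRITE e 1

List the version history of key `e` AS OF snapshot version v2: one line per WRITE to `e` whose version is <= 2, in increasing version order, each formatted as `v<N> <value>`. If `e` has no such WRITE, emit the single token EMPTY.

Scan writes for key=e with version <= 2:
  v1 WRITE b 25 -> skip
  v2 WRITE e 10 -> keep
  v3 WRITE c 11 -> skip
  v4 WRITE b 28 -> skip
  v5 WRITE a 24 -> skip
  v6 WRITE e 1 -> drop (> snap)
Collected: [(2, 10)]

Answer: v2 10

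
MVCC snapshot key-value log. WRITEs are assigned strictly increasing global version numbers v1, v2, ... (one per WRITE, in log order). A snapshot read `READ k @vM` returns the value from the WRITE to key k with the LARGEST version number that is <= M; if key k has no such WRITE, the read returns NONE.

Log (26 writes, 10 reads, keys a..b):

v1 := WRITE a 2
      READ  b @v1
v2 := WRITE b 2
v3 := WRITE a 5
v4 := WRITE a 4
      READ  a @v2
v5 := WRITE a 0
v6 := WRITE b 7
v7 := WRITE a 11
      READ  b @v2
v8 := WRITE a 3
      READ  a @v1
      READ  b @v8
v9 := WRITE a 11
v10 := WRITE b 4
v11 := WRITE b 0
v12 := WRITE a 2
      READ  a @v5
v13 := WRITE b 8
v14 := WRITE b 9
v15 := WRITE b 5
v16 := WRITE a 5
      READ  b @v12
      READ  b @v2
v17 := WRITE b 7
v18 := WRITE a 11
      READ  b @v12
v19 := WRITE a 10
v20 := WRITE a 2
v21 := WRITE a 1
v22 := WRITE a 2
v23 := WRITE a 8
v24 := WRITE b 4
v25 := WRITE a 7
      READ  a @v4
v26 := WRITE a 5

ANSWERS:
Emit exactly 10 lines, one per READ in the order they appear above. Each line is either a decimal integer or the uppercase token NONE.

Answer: NONE
2
2
2
7
0
0
2
0
4

Derivation:
v1: WRITE a=2  (a history now [(1, 2)])
READ b @v1: history=[] -> no version <= 1 -> NONE
v2: WRITE b=2  (b history now [(2, 2)])
v3: WRITE a=5  (a history now [(1, 2), (3, 5)])
v4: WRITE a=4  (a history now [(1, 2), (3, 5), (4, 4)])
READ a @v2: history=[(1, 2), (3, 5), (4, 4)] -> pick v1 -> 2
v5: WRITE a=0  (a history now [(1, 2), (3, 5), (4, 4), (5, 0)])
v6: WRITE b=7  (b history now [(2, 2), (6, 7)])
v7: WRITE a=11  (a history now [(1, 2), (3, 5), (4, 4), (5, 0), (7, 11)])
READ b @v2: history=[(2, 2), (6, 7)] -> pick v2 -> 2
v8: WRITE a=3  (a history now [(1, 2), (3, 5), (4, 4), (5, 0), (7, 11), (8, 3)])
READ a @v1: history=[(1, 2), (3, 5), (4, 4), (5, 0), (7, 11), (8, 3)] -> pick v1 -> 2
READ b @v8: history=[(2, 2), (6, 7)] -> pick v6 -> 7
v9: WRITE a=11  (a history now [(1, 2), (3, 5), (4, 4), (5, 0), (7, 11), (8, 3), (9, 11)])
v10: WRITE b=4  (b history now [(2, 2), (6, 7), (10, 4)])
v11: WRITE b=0  (b history now [(2, 2), (6, 7), (10, 4), (11, 0)])
v12: WRITE a=2  (a history now [(1, 2), (3, 5), (4, 4), (5, 0), (7, 11), (8, 3), (9, 11), (12, 2)])
READ a @v5: history=[(1, 2), (3, 5), (4, 4), (5, 0), (7, 11), (8, 3), (9, 11), (12, 2)] -> pick v5 -> 0
v13: WRITE b=8  (b history now [(2, 2), (6, 7), (10, 4), (11, 0), (13, 8)])
v14: WRITE b=9  (b history now [(2, 2), (6, 7), (10, 4), (11, 0), (13, 8), (14, 9)])
v15: WRITE b=5  (b history now [(2, 2), (6, 7), (10, 4), (11, 0), (13, 8), (14, 9), (15, 5)])
v16: WRITE a=5  (a history now [(1, 2), (3, 5), (4, 4), (5, 0), (7, 11), (8, 3), (9, 11), (12, 2), (16, 5)])
READ b @v12: history=[(2, 2), (6, 7), (10, 4), (11, 0), (13, 8), (14, 9), (15, 5)] -> pick v11 -> 0
READ b @v2: history=[(2, 2), (6, 7), (10, 4), (11, 0), (13, 8), (14, 9), (15, 5)] -> pick v2 -> 2
v17: WRITE b=7  (b history now [(2, 2), (6, 7), (10, 4), (11, 0), (13, 8), (14, 9), (15, 5), (17, 7)])
v18: WRITE a=11  (a history now [(1, 2), (3, 5), (4, 4), (5, 0), (7, 11), (8, 3), (9, 11), (12, 2), (16, 5), (18, 11)])
READ b @v12: history=[(2, 2), (6, 7), (10, 4), (11, 0), (13, 8), (14, 9), (15, 5), (17, 7)] -> pick v11 -> 0
v19: WRITE a=10  (a history now [(1, 2), (3, 5), (4, 4), (5, 0), (7, 11), (8, 3), (9, 11), (12, 2), (16, 5), (18, 11), (19, 10)])
v20: WRITE a=2  (a history now [(1, 2), (3, 5), (4, 4), (5, 0), (7, 11), (8, 3), (9, 11), (12, 2), (16, 5), (18, 11), (19, 10), (20, 2)])
v21: WRITE a=1  (a history now [(1, 2), (3, 5), (4, 4), (5, 0), (7, 11), (8, 3), (9, 11), (12, 2), (16, 5), (18, 11), (19, 10), (20, 2), (21, 1)])
v22: WRITE a=2  (a history now [(1, 2), (3, 5), (4, 4), (5, 0), (7, 11), (8, 3), (9, 11), (12, 2), (16, 5), (18, 11), (19, 10), (20, 2), (21, 1), (22, 2)])
v23: WRITE a=8  (a history now [(1, 2), (3, 5), (4, 4), (5, 0), (7, 11), (8, 3), (9, 11), (12, 2), (16, 5), (18, 11), (19, 10), (20, 2), (21, 1), (22, 2), (23, 8)])
v24: WRITE b=4  (b history now [(2, 2), (6, 7), (10, 4), (11, 0), (13, 8), (14, 9), (15, 5), (17, 7), (24, 4)])
v25: WRITE a=7  (a history now [(1, 2), (3, 5), (4, 4), (5, 0), (7, 11), (8, 3), (9, 11), (12, 2), (16, 5), (18, 11), (19, 10), (20, 2), (21, 1), (22, 2), (23, 8), (25, 7)])
READ a @v4: history=[(1, 2), (3, 5), (4, 4), (5, 0), (7, 11), (8, 3), (9, 11), (12, 2), (16, 5), (18, 11), (19, 10), (20, 2), (21, 1), (22, 2), (23, 8), (25, 7)] -> pick v4 -> 4
v26: WRITE a=5  (a history now [(1, 2), (3, 5), (4, 4), (5, 0), (7, 11), (8, 3), (9, 11), (12, 2), (16, 5), (18, 11), (19, 10), (20, 2), (21, 1), (22, 2), (23, 8), (25, 7), (26, 5)])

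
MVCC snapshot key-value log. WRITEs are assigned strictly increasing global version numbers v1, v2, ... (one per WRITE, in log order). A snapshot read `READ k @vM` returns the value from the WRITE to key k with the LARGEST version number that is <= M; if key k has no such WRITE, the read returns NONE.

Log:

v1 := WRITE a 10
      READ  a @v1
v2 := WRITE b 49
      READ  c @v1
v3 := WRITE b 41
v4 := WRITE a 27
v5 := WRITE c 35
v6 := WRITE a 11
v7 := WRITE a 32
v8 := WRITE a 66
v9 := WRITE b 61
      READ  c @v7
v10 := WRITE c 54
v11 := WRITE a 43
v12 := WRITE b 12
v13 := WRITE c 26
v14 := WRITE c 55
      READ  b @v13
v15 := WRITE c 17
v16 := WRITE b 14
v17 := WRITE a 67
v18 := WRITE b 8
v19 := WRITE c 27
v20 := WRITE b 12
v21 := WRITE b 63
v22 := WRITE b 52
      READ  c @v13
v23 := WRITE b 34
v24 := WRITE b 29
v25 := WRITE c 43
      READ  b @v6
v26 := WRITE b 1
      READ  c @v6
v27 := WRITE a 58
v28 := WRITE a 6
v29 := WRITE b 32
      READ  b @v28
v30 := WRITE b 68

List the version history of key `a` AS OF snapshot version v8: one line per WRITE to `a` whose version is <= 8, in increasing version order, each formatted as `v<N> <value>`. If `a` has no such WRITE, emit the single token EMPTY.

Scan writes for key=a with version <= 8:
  v1 WRITE a 10 -> keep
  v2 WRITE b 49 -> skip
  v3 WRITE b 41 -> skip
  v4 WRITE a 27 -> keep
  v5 WRITE c 35 -> skip
  v6 WRITE a 11 -> keep
  v7 WRITE a 32 -> keep
  v8 WRITE a 66 -> keep
  v9 WRITE b 61 -> skip
  v10 WRITE c 54 -> skip
  v11 WRITE a 43 -> drop (> snap)
  v12 WRITE b 12 -> skip
  v13 WRITE c 26 -> skip
  v14 WRITE c 55 -> skip
  v15 WRITE c 17 -> skip
  v16 WRITE b 14 -> skip
  v17 WRITE a 67 -> drop (> snap)
  v18 WRITE b 8 -> skip
  v19 WRITE c 27 -> skip
  v20 WRITE b 12 -> skip
  v21 WRITE b 63 -> skip
  v22 WRITE b 52 -> skip
  v23 WRITE b 34 -> skip
  v24 WRITE b 29 -> skip
  v25 WRITE c 43 -> skip
  v26 WRITE b 1 -> skip
  v27 WRITE a 58 -> drop (> snap)
  v28 WRITE a 6 -> drop (> snap)
  v29 WRITE b 32 -> skip
  v30 WRITE b 68 -> skip
Collected: [(1, 10), (4, 27), (6, 11), (7, 32), (8, 66)]

Answer: v1 10
v4 27
v6 11
v7 32
v8 66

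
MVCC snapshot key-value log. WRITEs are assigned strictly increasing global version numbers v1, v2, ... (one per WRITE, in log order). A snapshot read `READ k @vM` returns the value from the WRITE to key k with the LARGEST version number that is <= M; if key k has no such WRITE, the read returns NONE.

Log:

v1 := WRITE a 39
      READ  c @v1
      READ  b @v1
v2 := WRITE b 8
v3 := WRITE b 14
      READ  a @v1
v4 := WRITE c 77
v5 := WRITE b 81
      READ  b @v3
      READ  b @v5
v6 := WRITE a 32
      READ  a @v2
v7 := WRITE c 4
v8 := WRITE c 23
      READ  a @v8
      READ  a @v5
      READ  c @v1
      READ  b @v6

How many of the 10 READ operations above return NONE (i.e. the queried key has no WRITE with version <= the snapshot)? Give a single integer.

Answer: 3

Derivation:
v1: WRITE a=39  (a history now [(1, 39)])
READ c @v1: history=[] -> no version <= 1 -> NONE
READ b @v1: history=[] -> no version <= 1 -> NONE
v2: WRITE b=8  (b history now [(2, 8)])
v3: WRITE b=14  (b history now [(2, 8), (3, 14)])
READ a @v1: history=[(1, 39)] -> pick v1 -> 39
v4: WRITE c=77  (c history now [(4, 77)])
v5: WRITE b=81  (b history now [(2, 8), (3, 14), (5, 81)])
READ b @v3: history=[(2, 8), (3, 14), (5, 81)] -> pick v3 -> 14
READ b @v5: history=[(2, 8), (3, 14), (5, 81)] -> pick v5 -> 81
v6: WRITE a=32  (a history now [(1, 39), (6, 32)])
READ a @v2: history=[(1, 39), (6, 32)] -> pick v1 -> 39
v7: WRITE c=4  (c history now [(4, 77), (7, 4)])
v8: WRITE c=23  (c history now [(4, 77), (7, 4), (8, 23)])
READ a @v8: history=[(1, 39), (6, 32)] -> pick v6 -> 32
READ a @v5: history=[(1, 39), (6, 32)] -> pick v1 -> 39
READ c @v1: history=[(4, 77), (7, 4), (8, 23)] -> no version <= 1 -> NONE
READ b @v6: history=[(2, 8), (3, 14), (5, 81)] -> pick v5 -> 81
Read results in order: ['NONE', 'NONE', '39', '14', '81', '39', '32', '39', 'NONE', '81']
NONE count = 3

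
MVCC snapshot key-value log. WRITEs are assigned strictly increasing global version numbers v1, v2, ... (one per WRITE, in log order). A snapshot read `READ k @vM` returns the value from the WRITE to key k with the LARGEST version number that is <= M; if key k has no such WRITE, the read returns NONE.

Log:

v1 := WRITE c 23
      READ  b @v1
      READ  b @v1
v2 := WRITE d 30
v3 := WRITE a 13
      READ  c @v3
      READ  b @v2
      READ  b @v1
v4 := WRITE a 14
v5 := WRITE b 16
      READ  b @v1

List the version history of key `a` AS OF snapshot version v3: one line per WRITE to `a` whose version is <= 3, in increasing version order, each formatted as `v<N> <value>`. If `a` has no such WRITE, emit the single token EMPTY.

Answer: v3 13

Derivation:
Scan writes for key=a with version <= 3:
  v1 WRITE c 23 -> skip
  v2 WRITE d 30 -> skip
  v3 WRITE a 13 -> keep
  v4 WRITE a 14 -> drop (> snap)
  v5 WRITE b 16 -> skip
Collected: [(3, 13)]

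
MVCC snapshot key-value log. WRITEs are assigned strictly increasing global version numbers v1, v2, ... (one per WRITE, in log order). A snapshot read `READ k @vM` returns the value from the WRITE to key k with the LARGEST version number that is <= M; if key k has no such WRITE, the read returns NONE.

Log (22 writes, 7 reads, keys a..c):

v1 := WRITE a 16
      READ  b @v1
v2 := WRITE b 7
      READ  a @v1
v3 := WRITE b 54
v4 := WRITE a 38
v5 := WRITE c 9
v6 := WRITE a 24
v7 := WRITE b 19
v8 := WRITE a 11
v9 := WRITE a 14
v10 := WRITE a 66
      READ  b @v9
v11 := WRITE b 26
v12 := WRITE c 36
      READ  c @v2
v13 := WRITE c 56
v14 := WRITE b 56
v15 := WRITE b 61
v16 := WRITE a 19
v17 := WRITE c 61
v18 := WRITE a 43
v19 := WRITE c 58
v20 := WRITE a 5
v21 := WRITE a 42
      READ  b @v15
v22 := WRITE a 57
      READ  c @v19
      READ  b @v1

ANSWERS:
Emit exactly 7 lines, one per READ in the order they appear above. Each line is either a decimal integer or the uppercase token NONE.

Answer: NONE
16
19
NONE
61
58
NONE

Derivation:
v1: WRITE a=16  (a history now [(1, 16)])
READ b @v1: history=[] -> no version <= 1 -> NONE
v2: WRITE b=7  (b history now [(2, 7)])
READ a @v1: history=[(1, 16)] -> pick v1 -> 16
v3: WRITE b=54  (b history now [(2, 7), (3, 54)])
v4: WRITE a=38  (a history now [(1, 16), (4, 38)])
v5: WRITE c=9  (c history now [(5, 9)])
v6: WRITE a=24  (a history now [(1, 16), (4, 38), (6, 24)])
v7: WRITE b=19  (b history now [(2, 7), (3, 54), (7, 19)])
v8: WRITE a=11  (a history now [(1, 16), (4, 38), (6, 24), (8, 11)])
v9: WRITE a=14  (a history now [(1, 16), (4, 38), (6, 24), (8, 11), (9, 14)])
v10: WRITE a=66  (a history now [(1, 16), (4, 38), (6, 24), (8, 11), (9, 14), (10, 66)])
READ b @v9: history=[(2, 7), (3, 54), (7, 19)] -> pick v7 -> 19
v11: WRITE b=26  (b history now [(2, 7), (3, 54), (7, 19), (11, 26)])
v12: WRITE c=36  (c history now [(5, 9), (12, 36)])
READ c @v2: history=[(5, 9), (12, 36)] -> no version <= 2 -> NONE
v13: WRITE c=56  (c history now [(5, 9), (12, 36), (13, 56)])
v14: WRITE b=56  (b history now [(2, 7), (3, 54), (7, 19), (11, 26), (14, 56)])
v15: WRITE b=61  (b history now [(2, 7), (3, 54), (7, 19), (11, 26), (14, 56), (15, 61)])
v16: WRITE a=19  (a history now [(1, 16), (4, 38), (6, 24), (8, 11), (9, 14), (10, 66), (16, 19)])
v17: WRITE c=61  (c history now [(5, 9), (12, 36), (13, 56), (17, 61)])
v18: WRITE a=43  (a history now [(1, 16), (4, 38), (6, 24), (8, 11), (9, 14), (10, 66), (16, 19), (18, 43)])
v19: WRITE c=58  (c history now [(5, 9), (12, 36), (13, 56), (17, 61), (19, 58)])
v20: WRITE a=5  (a history now [(1, 16), (4, 38), (6, 24), (8, 11), (9, 14), (10, 66), (16, 19), (18, 43), (20, 5)])
v21: WRITE a=42  (a history now [(1, 16), (4, 38), (6, 24), (8, 11), (9, 14), (10, 66), (16, 19), (18, 43), (20, 5), (21, 42)])
READ b @v15: history=[(2, 7), (3, 54), (7, 19), (11, 26), (14, 56), (15, 61)] -> pick v15 -> 61
v22: WRITE a=57  (a history now [(1, 16), (4, 38), (6, 24), (8, 11), (9, 14), (10, 66), (16, 19), (18, 43), (20, 5), (21, 42), (22, 57)])
READ c @v19: history=[(5, 9), (12, 36), (13, 56), (17, 61), (19, 58)] -> pick v19 -> 58
READ b @v1: history=[(2, 7), (3, 54), (7, 19), (11, 26), (14, 56), (15, 61)] -> no version <= 1 -> NONE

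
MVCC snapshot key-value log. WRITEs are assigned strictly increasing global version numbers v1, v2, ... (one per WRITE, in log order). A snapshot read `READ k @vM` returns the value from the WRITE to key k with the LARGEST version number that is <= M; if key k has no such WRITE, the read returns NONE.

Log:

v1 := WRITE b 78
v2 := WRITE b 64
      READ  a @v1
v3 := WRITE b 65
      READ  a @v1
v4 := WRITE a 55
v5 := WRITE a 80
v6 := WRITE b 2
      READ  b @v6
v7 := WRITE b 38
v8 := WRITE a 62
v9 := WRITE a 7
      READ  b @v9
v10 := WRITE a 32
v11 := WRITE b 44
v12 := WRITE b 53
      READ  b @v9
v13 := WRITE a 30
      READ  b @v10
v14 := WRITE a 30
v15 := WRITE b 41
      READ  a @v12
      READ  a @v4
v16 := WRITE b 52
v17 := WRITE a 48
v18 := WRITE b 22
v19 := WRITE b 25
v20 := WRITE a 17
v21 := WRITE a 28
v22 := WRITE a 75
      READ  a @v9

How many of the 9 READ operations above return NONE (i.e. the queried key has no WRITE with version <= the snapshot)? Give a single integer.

Answer: 2

Derivation:
v1: WRITE b=78  (b history now [(1, 78)])
v2: WRITE b=64  (b history now [(1, 78), (2, 64)])
READ a @v1: history=[] -> no version <= 1 -> NONE
v3: WRITE b=65  (b history now [(1, 78), (2, 64), (3, 65)])
READ a @v1: history=[] -> no version <= 1 -> NONE
v4: WRITE a=55  (a history now [(4, 55)])
v5: WRITE a=80  (a history now [(4, 55), (5, 80)])
v6: WRITE b=2  (b history now [(1, 78), (2, 64), (3, 65), (6, 2)])
READ b @v6: history=[(1, 78), (2, 64), (3, 65), (6, 2)] -> pick v6 -> 2
v7: WRITE b=38  (b history now [(1, 78), (2, 64), (3, 65), (6, 2), (7, 38)])
v8: WRITE a=62  (a history now [(4, 55), (5, 80), (8, 62)])
v9: WRITE a=7  (a history now [(4, 55), (5, 80), (8, 62), (9, 7)])
READ b @v9: history=[(1, 78), (2, 64), (3, 65), (6, 2), (7, 38)] -> pick v7 -> 38
v10: WRITE a=32  (a history now [(4, 55), (5, 80), (8, 62), (9, 7), (10, 32)])
v11: WRITE b=44  (b history now [(1, 78), (2, 64), (3, 65), (6, 2), (7, 38), (11, 44)])
v12: WRITE b=53  (b history now [(1, 78), (2, 64), (3, 65), (6, 2), (7, 38), (11, 44), (12, 53)])
READ b @v9: history=[(1, 78), (2, 64), (3, 65), (6, 2), (7, 38), (11, 44), (12, 53)] -> pick v7 -> 38
v13: WRITE a=30  (a history now [(4, 55), (5, 80), (8, 62), (9, 7), (10, 32), (13, 30)])
READ b @v10: history=[(1, 78), (2, 64), (3, 65), (6, 2), (7, 38), (11, 44), (12, 53)] -> pick v7 -> 38
v14: WRITE a=30  (a history now [(4, 55), (5, 80), (8, 62), (9, 7), (10, 32), (13, 30), (14, 30)])
v15: WRITE b=41  (b history now [(1, 78), (2, 64), (3, 65), (6, 2), (7, 38), (11, 44), (12, 53), (15, 41)])
READ a @v12: history=[(4, 55), (5, 80), (8, 62), (9, 7), (10, 32), (13, 30), (14, 30)] -> pick v10 -> 32
READ a @v4: history=[(4, 55), (5, 80), (8, 62), (9, 7), (10, 32), (13, 30), (14, 30)] -> pick v4 -> 55
v16: WRITE b=52  (b history now [(1, 78), (2, 64), (3, 65), (6, 2), (7, 38), (11, 44), (12, 53), (15, 41), (16, 52)])
v17: WRITE a=48  (a history now [(4, 55), (5, 80), (8, 62), (9, 7), (10, 32), (13, 30), (14, 30), (17, 48)])
v18: WRITE b=22  (b history now [(1, 78), (2, 64), (3, 65), (6, 2), (7, 38), (11, 44), (12, 53), (15, 41), (16, 52), (18, 22)])
v19: WRITE b=25  (b history now [(1, 78), (2, 64), (3, 65), (6, 2), (7, 38), (11, 44), (12, 53), (15, 41), (16, 52), (18, 22), (19, 25)])
v20: WRITE a=17  (a history now [(4, 55), (5, 80), (8, 62), (9, 7), (10, 32), (13, 30), (14, 30), (17, 48), (20, 17)])
v21: WRITE a=28  (a history now [(4, 55), (5, 80), (8, 62), (9, 7), (10, 32), (13, 30), (14, 30), (17, 48), (20, 17), (21, 28)])
v22: WRITE a=75  (a history now [(4, 55), (5, 80), (8, 62), (9, 7), (10, 32), (13, 30), (14, 30), (17, 48), (20, 17), (21, 28), (22, 75)])
READ a @v9: history=[(4, 55), (5, 80), (8, 62), (9, 7), (10, 32), (13, 30), (14, 30), (17, 48), (20, 17), (21, 28), (22, 75)] -> pick v9 -> 7
Read results in order: ['NONE', 'NONE', '2', '38', '38', '38', '32', '55', '7']
NONE count = 2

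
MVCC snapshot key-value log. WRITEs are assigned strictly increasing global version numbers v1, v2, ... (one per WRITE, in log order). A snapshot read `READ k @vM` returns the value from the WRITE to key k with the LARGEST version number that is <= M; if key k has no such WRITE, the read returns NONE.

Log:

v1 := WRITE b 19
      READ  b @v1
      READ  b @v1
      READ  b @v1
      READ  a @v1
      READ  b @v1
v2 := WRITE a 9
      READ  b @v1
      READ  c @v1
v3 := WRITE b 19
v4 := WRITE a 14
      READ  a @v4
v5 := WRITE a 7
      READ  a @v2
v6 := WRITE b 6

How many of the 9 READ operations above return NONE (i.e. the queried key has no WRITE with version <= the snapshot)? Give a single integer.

Answer: 2

Derivation:
v1: WRITE b=19  (b history now [(1, 19)])
READ b @v1: history=[(1, 19)] -> pick v1 -> 19
READ b @v1: history=[(1, 19)] -> pick v1 -> 19
READ b @v1: history=[(1, 19)] -> pick v1 -> 19
READ a @v1: history=[] -> no version <= 1 -> NONE
READ b @v1: history=[(1, 19)] -> pick v1 -> 19
v2: WRITE a=9  (a history now [(2, 9)])
READ b @v1: history=[(1, 19)] -> pick v1 -> 19
READ c @v1: history=[] -> no version <= 1 -> NONE
v3: WRITE b=19  (b history now [(1, 19), (3, 19)])
v4: WRITE a=14  (a history now [(2, 9), (4, 14)])
READ a @v4: history=[(2, 9), (4, 14)] -> pick v4 -> 14
v5: WRITE a=7  (a history now [(2, 9), (4, 14), (5, 7)])
READ a @v2: history=[(2, 9), (4, 14), (5, 7)] -> pick v2 -> 9
v6: WRITE b=6  (b history now [(1, 19), (3, 19), (6, 6)])
Read results in order: ['19', '19', '19', 'NONE', '19', '19', 'NONE', '14', '9']
NONE count = 2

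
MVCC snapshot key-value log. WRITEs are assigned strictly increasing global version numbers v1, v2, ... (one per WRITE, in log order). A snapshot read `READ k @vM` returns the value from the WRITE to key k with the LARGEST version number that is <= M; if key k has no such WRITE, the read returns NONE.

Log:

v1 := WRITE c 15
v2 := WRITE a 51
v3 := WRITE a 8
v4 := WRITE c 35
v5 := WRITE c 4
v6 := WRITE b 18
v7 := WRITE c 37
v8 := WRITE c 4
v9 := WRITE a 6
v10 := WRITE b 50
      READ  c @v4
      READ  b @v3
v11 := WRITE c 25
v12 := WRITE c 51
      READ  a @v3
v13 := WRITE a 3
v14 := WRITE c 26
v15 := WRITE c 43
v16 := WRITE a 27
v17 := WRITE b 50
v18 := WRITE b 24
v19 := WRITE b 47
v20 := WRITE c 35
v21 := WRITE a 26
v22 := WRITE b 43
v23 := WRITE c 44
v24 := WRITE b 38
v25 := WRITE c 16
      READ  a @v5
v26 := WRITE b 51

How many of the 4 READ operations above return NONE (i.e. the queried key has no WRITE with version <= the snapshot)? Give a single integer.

v1: WRITE c=15  (c history now [(1, 15)])
v2: WRITE a=51  (a history now [(2, 51)])
v3: WRITE a=8  (a history now [(2, 51), (3, 8)])
v4: WRITE c=35  (c history now [(1, 15), (4, 35)])
v5: WRITE c=4  (c history now [(1, 15), (4, 35), (5, 4)])
v6: WRITE b=18  (b history now [(6, 18)])
v7: WRITE c=37  (c history now [(1, 15), (4, 35), (5, 4), (7, 37)])
v8: WRITE c=4  (c history now [(1, 15), (4, 35), (5, 4), (7, 37), (8, 4)])
v9: WRITE a=6  (a history now [(2, 51), (3, 8), (9, 6)])
v10: WRITE b=50  (b history now [(6, 18), (10, 50)])
READ c @v4: history=[(1, 15), (4, 35), (5, 4), (7, 37), (8, 4)] -> pick v4 -> 35
READ b @v3: history=[(6, 18), (10, 50)] -> no version <= 3 -> NONE
v11: WRITE c=25  (c history now [(1, 15), (4, 35), (5, 4), (7, 37), (8, 4), (11, 25)])
v12: WRITE c=51  (c history now [(1, 15), (4, 35), (5, 4), (7, 37), (8, 4), (11, 25), (12, 51)])
READ a @v3: history=[(2, 51), (3, 8), (9, 6)] -> pick v3 -> 8
v13: WRITE a=3  (a history now [(2, 51), (3, 8), (9, 6), (13, 3)])
v14: WRITE c=26  (c history now [(1, 15), (4, 35), (5, 4), (7, 37), (8, 4), (11, 25), (12, 51), (14, 26)])
v15: WRITE c=43  (c history now [(1, 15), (4, 35), (5, 4), (7, 37), (8, 4), (11, 25), (12, 51), (14, 26), (15, 43)])
v16: WRITE a=27  (a history now [(2, 51), (3, 8), (9, 6), (13, 3), (16, 27)])
v17: WRITE b=50  (b history now [(6, 18), (10, 50), (17, 50)])
v18: WRITE b=24  (b history now [(6, 18), (10, 50), (17, 50), (18, 24)])
v19: WRITE b=47  (b history now [(6, 18), (10, 50), (17, 50), (18, 24), (19, 47)])
v20: WRITE c=35  (c history now [(1, 15), (4, 35), (5, 4), (7, 37), (8, 4), (11, 25), (12, 51), (14, 26), (15, 43), (20, 35)])
v21: WRITE a=26  (a history now [(2, 51), (3, 8), (9, 6), (13, 3), (16, 27), (21, 26)])
v22: WRITE b=43  (b history now [(6, 18), (10, 50), (17, 50), (18, 24), (19, 47), (22, 43)])
v23: WRITE c=44  (c history now [(1, 15), (4, 35), (5, 4), (7, 37), (8, 4), (11, 25), (12, 51), (14, 26), (15, 43), (20, 35), (23, 44)])
v24: WRITE b=38  (b history now [(6, 18), (10, 50), (17, 50), (18, 24), (19, 47), (22, 43), (24, 38)])
v25: WRITE c=16  (c history now [(1, 15), (4, 35), (5, 4), (7, 37), (8, 4), (11, 25), (12, 51), (14, 26), (15, 43), (20, 35), (23, 44), (25, 16)])
READ a @v5: history=[(2, 51), (3, 8), (9, 6), (13, 3), (16, 27), (21, 26)] -> pick v3 -> 8
v26: WRITE b=51  (b history now [(6, 18), (10, 50), (17, 50), (18, 24), (19, 47), (22, 43), (24, 38), (26, 51)])
Read results in order: ['35', 'NONE', '8', '8']
NONE count = 1

Answer: 1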